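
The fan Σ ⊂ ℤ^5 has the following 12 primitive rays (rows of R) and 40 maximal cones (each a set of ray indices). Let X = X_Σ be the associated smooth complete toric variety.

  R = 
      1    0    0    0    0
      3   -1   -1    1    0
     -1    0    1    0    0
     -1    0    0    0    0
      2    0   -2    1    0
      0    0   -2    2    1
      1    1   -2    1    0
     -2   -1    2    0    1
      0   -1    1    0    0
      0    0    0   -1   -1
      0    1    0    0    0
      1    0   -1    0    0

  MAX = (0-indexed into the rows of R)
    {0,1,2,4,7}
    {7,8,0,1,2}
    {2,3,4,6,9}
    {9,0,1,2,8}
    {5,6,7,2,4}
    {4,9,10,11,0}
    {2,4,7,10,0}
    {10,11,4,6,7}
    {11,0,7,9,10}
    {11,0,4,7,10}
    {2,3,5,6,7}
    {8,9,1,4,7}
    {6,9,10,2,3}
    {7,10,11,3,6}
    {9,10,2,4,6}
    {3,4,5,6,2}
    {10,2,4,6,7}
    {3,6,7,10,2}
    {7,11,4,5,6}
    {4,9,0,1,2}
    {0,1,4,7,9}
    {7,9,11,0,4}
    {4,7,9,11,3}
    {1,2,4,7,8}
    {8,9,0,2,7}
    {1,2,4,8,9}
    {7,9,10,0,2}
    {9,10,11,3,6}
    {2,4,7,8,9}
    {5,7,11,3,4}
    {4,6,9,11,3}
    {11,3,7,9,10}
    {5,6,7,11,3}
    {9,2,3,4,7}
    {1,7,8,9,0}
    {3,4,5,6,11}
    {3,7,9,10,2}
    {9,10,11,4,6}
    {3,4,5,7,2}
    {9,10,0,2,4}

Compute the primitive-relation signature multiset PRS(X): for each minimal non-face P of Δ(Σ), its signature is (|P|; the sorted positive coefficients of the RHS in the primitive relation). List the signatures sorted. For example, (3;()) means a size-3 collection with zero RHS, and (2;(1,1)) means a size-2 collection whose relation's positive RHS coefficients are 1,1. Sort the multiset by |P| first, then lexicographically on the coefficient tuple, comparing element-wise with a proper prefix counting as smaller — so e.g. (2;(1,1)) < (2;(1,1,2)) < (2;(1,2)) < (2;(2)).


23 collections generate NE(X_Σ); each relation:

  {0,3}:  v_{0} + v_{3} = 0  →  sig = (2;())
  {2,11}:  v_{2} + v_{11} = 0  →  sig = (2;())
  {0,6}:  v_{0} + v_{6} = v_{4} + v_{10}  →  sig = (2;(1,1))
  {1,3}:  v_{1} + v_{3} = v_{4} + v_{8}  →  sig = (2;(1,1))
  {6,8}:  v_{6} + v_{8} = v_{2} + v_{4}  →  sig = (2;(1,1))
  {8,10}:  v_{8} + v_{10} = v_{0} + v_{2}  →  sig = (2;(1,1))
  {0,5}:  v_{0} + v_{5} = v_{4} + v_{6} + v_{7}  →  sig = (2;(1,1,1))
  {3,8}:  v_{3} + v_{8} = v_{2} + v_{4} + v_{7} + v_{9}  →  sig = (2;(1,1,1,1))
  {8,11}:  v_{8} + v_{11} = v_{0} + v_{4} + v_{7} + v_{9}  →  sig = (2;(1,1,1,1))
  {5,8}:  v_{5} + v_{8} = v_{2} + v_{3} + 2·v_{4} + v_{7}  →  sig = (2;(1,1,1,2))
  {1,6}:  v_{1} + v_{6} = v_{0} + v_{2} + 2·v_{4}  →  sig = (2;(1,1,2))
  {1,10}:  v_{1} + v_{10} = 2·v_{0} + v_{2} + v_{4}  →  sig = (2;(1,1,2))
  {1,11}:  v_{1} + v_{11} = 2·v_{0} + 2·v_{4} + v_{7} + v_{9}  →  sig = (2;(1,1,2,2))
  {1,5}:  v_{1} + v_{5} = v_{2} + 3·v_{4} + v_{7}  →  sig = (2;(1,1,3))
  {5,9}:  v_{5} + v_{9} = 2·v_{3} + v_{4}  →  sig = (2;(1,2))
  {5,10}:  v_{5} + v_{10} = 2·v_{6} + v_{7}  →  sig = (2;(1,2))
  {0,4,8}:  v_{0} + v_{4} + v_{8} = v_{1}  →  sig = (3;(1))
  {3,4,10}:  v_{3} + v_{4} + v_{10} = v_{6}  →  sig = (3;(1))
  {6,7,9}:  v_{6} + v_{7} + v_{9} = v_{3}  →  sig = (3;(1))
  {4,7,9,10}:  v_{4} + v_{7} + v_{9} + v_{10} = 0  →  sig = (4;())
  {3,4,6,7}:  v_{3} + v_{4} + v_{6} + v_{7} = v_{5}  →  sig = (4;(1))
  {1,2,7,9}:  v_{1} + v_{2} + v_{7} + v_{9} = 2·v_{8}  →  sig = (4;(2))
  {0,2,4,7,9}:  v_{0} + v_{2} + v_{4} + v_{7} + v_{9} = v_{8}  →  sig = (5;(1))

Signatures (|P|; sorted positive RHS coefficients), sorted:
    (2;())
    (2;())
    (2;(1,1))
    (2;(1,1))
    (2;(1,1))
    (2;(1,1))
    (2;(1,1,1))
    (2;(1,1,1,1))
    (2;(1,1,1,1))
    (2;(1,1,1,2))
    (2;(1,1,2))
    (2;(1,1,2))
    (2;(1,1,2,2))
    (2;(1,1,3))
    (2;(1,2))
    (2;(1,2))
    (3;(1))
    (3;(1))
    (3;(1))
    (4;())
    (4;(1))
    (4;(2))
    (5;(1))


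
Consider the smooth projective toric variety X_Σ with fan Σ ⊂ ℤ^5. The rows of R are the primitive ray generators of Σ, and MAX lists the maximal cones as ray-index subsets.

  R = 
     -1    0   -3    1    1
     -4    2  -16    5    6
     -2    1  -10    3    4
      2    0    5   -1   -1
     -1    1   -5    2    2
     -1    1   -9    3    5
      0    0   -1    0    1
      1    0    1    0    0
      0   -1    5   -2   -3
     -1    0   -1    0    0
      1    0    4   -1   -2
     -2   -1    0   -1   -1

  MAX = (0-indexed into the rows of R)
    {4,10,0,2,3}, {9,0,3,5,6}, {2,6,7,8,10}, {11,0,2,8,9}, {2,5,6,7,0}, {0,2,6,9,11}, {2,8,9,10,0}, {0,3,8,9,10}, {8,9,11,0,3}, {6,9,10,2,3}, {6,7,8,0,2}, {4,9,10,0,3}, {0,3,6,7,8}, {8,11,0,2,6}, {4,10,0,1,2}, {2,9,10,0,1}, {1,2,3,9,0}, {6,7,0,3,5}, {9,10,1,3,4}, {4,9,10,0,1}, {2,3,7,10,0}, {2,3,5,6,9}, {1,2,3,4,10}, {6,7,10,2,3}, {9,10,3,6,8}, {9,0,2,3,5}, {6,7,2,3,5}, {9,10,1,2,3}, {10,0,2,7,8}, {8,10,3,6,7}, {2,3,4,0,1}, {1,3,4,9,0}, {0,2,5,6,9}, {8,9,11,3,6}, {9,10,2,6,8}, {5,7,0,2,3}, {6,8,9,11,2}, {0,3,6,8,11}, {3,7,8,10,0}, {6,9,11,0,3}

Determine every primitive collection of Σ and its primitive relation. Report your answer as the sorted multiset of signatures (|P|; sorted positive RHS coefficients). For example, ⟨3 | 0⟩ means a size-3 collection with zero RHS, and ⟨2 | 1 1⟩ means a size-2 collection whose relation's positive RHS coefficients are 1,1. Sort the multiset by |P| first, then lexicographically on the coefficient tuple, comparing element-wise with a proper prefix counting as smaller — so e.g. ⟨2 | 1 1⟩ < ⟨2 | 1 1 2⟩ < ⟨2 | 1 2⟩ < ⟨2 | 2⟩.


24 collections generate NE(X_Σ); each relation:

  P={7,9}:  v_{7} + v_{9} = 0  ⇒ sig = ⟨2 | 0⟩
  P={1,7}:  v_{1} + v_{7} = v_{2} + v_{4}  ⇒ sig = ⟨2 | 1 1⟩
  P={5,8}:  v_{5} + v_{8} = v_{0} + v_{6}  ⇒ sig = ⟨2 | 1 1⟩
  P={5,10}:  v_{5} + v_{10} = v_{2} + v_{3}  ⇒ sig = ⟨2 | 1 1⟩
  P={10,11}:  v_{10} + v_{11} = v_{8} + v_{9}  ⇒ sig = ⟨2 | 1 1⟩
  P={4,6}:  v_{4} + v_{6} = v_{2} + v_{3} + v_{9}  ⇒ sig = ⟨2 | 1 1 1⟩
  P={4,8}:  v_{4} + v_{8} = v_{0} + v_{9} + v_{10}  ⇒ sig = ⟨2 | 1 1 1⟩
  P={7,11}:  v_{7} + v_{11} = v_{0} + v_{6} + v_{8}  ⇒ sig = ⟨2 | 1 1 1⟩
  P={4,7}:  v_{4} + v_{7} = v_{0} + v_{2} + v_{3} + v_{10}  ⇒ sig = ⟨2 | 1 1 1 1⟩
  P={1,8}:  v_{1} + v_{8} = v_{0} + v_{2} + 2·v_{9} + v_{10}  ⇒ sig = ⟨2 | 1 1 1 2⟩
  P={4,5}:  v_{4} + v_{5} = v_{0} + 2·v_{2} + 2·v_{3} + v_{9}  ⇒ sig = ⟨2 | 1 1 2 2⟩
  P={1,11}:  v_{1} + v_{11} = v_{0} + v_{2} + 3·v_{9}  ⇒ sig = ⟨2 | 1 1 3⟩
  P={4,11}:  v_{4} + v_{11} = v_{0} + 2·v_{9}  ⇒ sig = ⟨2 | 1 2⟩
  P={1,6}:  v_{1} + v_{6} = 2·v_{2} + v_{3} + 2·v_{9}  ⇒ sig = ⟨2 | 1 2 2⟩
  P={5,11}:  v_{5} + v_{11} = 2·v_{0} + 2·v_{6} + v_{9}  ⇒ sig = ⟨2 | 1 2 2⟩
  P={1,5}:  v_{1} + v_{5} = v_{0} + 3·v_{2} + 2·v_{3} + 2·v_{9}  ⇒ sig = ⟨2 | 1 2 2 3⟩
  P={0,6,10}:  v_{0} + v_{6} + v_{10} = 0  ⇒ sig = ⟨3 | 0⟩
  P={2,3,8}:  v_{2} + v_{3} + v_{8} = 0  ⇒ sig = ⟨3 | 0⟩
  P={2,4,9}:  v_{2} + v_{4} + v_{9} = v_{1}  ⇒ sig = ⟨3 | 1⟩
  P={2,3,11}:  v_{2} + v_{3} + v_{11} = v_{0} + v_{6} + v_{9}  ⇒ sig = ⟨3 | 1 1 1⟩
  P={0,2,3,6}:  v_{0} + v_{2} + v_{3} + v_{6} = v_{5}  ⇒ sig = ⟨4 | 1⟩
  P={0,6,8,9}:  v_{0} + v_{6} + v_{8} + v_{9} = v_{11}  ⇒ sig = ⟨4 | 1⟩
  P={0,1,3,10}:  v_{0} + v_{1} + v_{3} + v_{10} = 2·v_{4}  ⇒ sig = ⟨4 | 2⟩
  P={0,2,3,9,10}:  v_{0} + v_{2} + v_{3} + v_{9} + v_{10} = v_{4}  ⇒ sig = ⟨5 | 1⟩

Hence PRS(X_Σ) =
{ ⟨2 | 0⟩,  ⟨2 | 1 1⟩ ×4,  ⟨2 | 1 1 1⟩ ×3,  ⟨2 | 1 1 1 1⟩,  ⟨2 | 1 1 1 2⟩,  ⟨2 | 1 1 2 2⟩,  ⟨2 | 1 1 3⟩,  ⟨2 | 1 2⟩,  ⟨2 | 1 2 2⟩ ×2,  ⟨2 | 1 2 2 3⟩,  ⟨3 | 0⟩ ×2,  ⟨3 | 1⟩,  ⟨3 | 1 1 1⟩,  ⟨4 | 1⟩ ×2,  ⟨4 | 2⟩,  ⟨5 | 1⟩ }


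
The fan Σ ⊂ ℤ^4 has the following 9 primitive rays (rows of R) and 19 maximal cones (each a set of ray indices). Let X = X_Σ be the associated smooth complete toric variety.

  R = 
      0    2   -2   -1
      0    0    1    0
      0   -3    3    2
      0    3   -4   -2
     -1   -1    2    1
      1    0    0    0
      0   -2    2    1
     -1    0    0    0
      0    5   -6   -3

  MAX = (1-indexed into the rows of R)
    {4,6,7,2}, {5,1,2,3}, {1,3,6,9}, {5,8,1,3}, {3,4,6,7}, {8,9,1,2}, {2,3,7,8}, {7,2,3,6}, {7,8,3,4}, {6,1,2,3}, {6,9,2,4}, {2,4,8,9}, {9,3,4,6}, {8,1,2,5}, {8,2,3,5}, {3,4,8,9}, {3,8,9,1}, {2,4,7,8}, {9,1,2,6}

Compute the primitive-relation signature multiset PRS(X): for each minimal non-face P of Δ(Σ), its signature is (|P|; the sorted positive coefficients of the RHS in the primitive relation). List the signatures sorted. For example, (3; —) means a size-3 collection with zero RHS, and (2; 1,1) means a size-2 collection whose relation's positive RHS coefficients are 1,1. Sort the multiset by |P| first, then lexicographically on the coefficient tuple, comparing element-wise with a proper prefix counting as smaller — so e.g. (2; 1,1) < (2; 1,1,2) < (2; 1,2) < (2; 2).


Primitive collections (11):

  • {1,7}:  v_{1} + v_{7} = 0  ⟹  sig = (2; —)
  • {6,8}:  v_{6} + v_{8} = 0  ⟹  sig = (2; —)
  • {1,4}:  v_{1} + v_{4} = v_{9}  ⟹  sig = (2; 1)
  • {7,9}:  v_{7} + v_{9} = v_{4}  ⟹  sig = (2; 1)
  • {4,5}:  v_{4} + v_{5} = v_{1} + v_{8}  ⟹  sig = (2; 1,1)
  • {5,6}:  v_{5} + v_{6} = v_{1} + v_{2} + v_{3}  ⟹  sig = (2; 1,1,1)
  • {5,7}:  v_{5} + v_{7} = v_{2} + v_{3} + v_{8}  ⟹  sig = (2; 1,1,1)
  • {5,9}:  v_{5} + v_{9} = 2·v_{1} + v_{8}  ⟹  sig = (2; 1,2)
  • {2,3,4}:  v_{2} + v_{3} + v_{4} = 0  ⟹  sig = (3; —)
  • {2,3,9}:  v_{2} + v_{3} + v_{9} = v_{1}  ⟹  sig = (3; 1)
  • {1,2,3,8}:  v_{1} + v_{2} + v_{3} + v_{8} = v_{5}  ⟹  sig = (4; 1)

so the primitive-relation signature multiset is
    |P|=2: 8 collections, coeffs (), (), (1), (1), (1,1), (1,1,1), (1,1,1), (1,2)
    |P|=3: 2 collections, coeffs (), (1)
    |P|=4: 1 collection, coeffs (1)


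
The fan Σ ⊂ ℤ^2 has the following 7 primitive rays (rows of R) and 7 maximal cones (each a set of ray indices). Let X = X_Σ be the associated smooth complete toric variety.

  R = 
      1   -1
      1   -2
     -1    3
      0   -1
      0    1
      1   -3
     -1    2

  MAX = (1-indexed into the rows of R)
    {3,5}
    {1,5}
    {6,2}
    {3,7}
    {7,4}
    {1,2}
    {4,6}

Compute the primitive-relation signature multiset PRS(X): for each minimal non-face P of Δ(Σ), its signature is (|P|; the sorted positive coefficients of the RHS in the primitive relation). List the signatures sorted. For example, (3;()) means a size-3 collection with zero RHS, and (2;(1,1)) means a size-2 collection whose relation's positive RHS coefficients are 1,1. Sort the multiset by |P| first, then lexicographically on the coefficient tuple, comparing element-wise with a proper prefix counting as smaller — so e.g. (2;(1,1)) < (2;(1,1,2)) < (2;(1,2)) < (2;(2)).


Δ(Σ) — 7 vertices, 14 min non-faces:

  P = {2,7}:  v_{2} + v_{7} = 0  →  sig = (2;())
  P = {3,6}:  v_{3} + v_{6} = 0  →  sig = (2;())
  P = {4,5}:  v_{4} + v_{5} = 0  →  sig = (2;())
  P = {1,4}:  v_{1} + v_{4} = v_{2}  →  sig = (2;(1))
  P = {1,7}:  v_{1} + v_{7} = v_{5}  →  sig = (2;(1))
  P = {2,3}:  v_{2} + v_{3} = v_{5}  →  sig = (2;(1))
  P = {2,4}:  v_{2} + v_{4} = v_{6}  →  sig = (2;(1))
  P = {2,5}:  v_{2} + v_{5} = v_{1}  →  sig = (2;(1))
  P = {3,4}:  v_{3} + v_{4} = v_{7}  →  sig = (2;(1))
  P = {5,6}:  v_{5} + v_{6} = v_{2}  →  sig = (2;(1))
  P = {5,7}:  v_{5} + v_{7} = v_{3}  →  sig = (2;(1))
  P = {6,7}:  v_{6} + v_{7} = v_{4}  →  sig = (2;(1))
  P = {1,3}:  v_{1} + v_{3} = 2·v_{5}  →  sig = (2;(2))
  P = {1,6}:  v_{1} + v_{6} = 2·v_{2}  →  sig = (2;(2))

Hence PRS(X_Σ) =
    |P|=2: 14 collections, coeffs (), (), (), (1), (1), (1), (1), (1), (1), (1), (1), (1), (2), (2)


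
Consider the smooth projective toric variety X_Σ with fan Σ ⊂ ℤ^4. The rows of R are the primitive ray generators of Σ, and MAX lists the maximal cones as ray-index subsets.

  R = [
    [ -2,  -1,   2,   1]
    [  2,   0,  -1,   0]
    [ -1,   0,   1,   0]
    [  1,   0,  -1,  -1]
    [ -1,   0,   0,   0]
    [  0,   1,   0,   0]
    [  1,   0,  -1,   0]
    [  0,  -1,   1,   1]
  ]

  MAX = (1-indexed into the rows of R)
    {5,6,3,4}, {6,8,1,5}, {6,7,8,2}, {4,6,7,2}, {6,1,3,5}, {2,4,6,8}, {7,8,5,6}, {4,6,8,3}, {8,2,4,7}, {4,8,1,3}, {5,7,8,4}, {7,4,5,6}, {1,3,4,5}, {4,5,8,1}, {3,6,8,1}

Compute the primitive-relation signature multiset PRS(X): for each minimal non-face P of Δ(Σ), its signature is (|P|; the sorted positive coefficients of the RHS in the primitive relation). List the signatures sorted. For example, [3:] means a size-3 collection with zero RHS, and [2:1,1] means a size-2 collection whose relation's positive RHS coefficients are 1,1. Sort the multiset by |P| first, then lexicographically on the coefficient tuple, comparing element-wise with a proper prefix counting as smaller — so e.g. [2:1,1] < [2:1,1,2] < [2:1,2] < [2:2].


Primitive collections (9):

  P = {3,7}:  v_{3} + v_{7} = 0  ⇒ sig = [2:]
  P = {1,2}:  v_{1} + v_{2} = v_{8}  ⇒ sig = [2:1]
  P = {2,5}:  v_{2} + v_{5} = v_{7}  ⇒ sig = [2:1]
  P = {1,7}:  v_{1} + v_{7} = v_{5} + v_{8}  ⇒ sig = [2:1,1]
  P = {2,3}:  v_{2} + v_{3} = v_{4} + v_{6} + v_{8}  ⇒ sig = [2:1,1,1]
  P = {1,4,6}:  v_{1} + v_{4} + v_{6} = v_{3}  ⇒ sig = [3:1]
  P = {3,5,8}:  v_{3} + v_{5} + v_{8} = v_{1}  ⇒ sig = [3:1]
  P = {4,5,6,8}:  v_{4} + v_{5} + v_{6} + v_{8} = 0  ⇒ sig = [4:]
  P = {4,6,7,8}:  v_{4} + v_{6} + v_{7} + v_{8} = v_{2}  ⇒ sig = [4:1]

so the primitive-relation signature multiset is
    [2:]
    [2:1]
    [2:1]
    [2:1,1]
    [2:1,1,1]
    [3:1]
    [3:1]
    [4:]
    [4:1]


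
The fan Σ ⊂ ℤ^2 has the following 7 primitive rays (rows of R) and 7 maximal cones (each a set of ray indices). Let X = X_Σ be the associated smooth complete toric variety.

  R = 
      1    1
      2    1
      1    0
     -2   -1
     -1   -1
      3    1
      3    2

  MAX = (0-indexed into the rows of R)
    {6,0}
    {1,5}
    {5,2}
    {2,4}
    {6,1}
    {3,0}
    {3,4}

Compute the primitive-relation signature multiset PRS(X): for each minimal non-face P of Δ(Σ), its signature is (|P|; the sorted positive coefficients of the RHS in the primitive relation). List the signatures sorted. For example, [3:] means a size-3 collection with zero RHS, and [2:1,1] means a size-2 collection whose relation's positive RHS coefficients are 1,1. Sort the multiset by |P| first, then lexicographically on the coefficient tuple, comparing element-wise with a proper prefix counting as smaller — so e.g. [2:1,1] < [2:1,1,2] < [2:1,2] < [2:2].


The 14 primitive collections of Σ (r=7, n=2):

  • {0,4}:  v_{0} + v_{4} = 0  ⇒ sig = [2:]
  • {1,3}:  v_{1} + v_{3} = 0  ⇒ sig = [2:]
  • {0,1}:  v_{0} + v_{1} = v_{6}  ⇒ sig = [2:1]
  • {0,2}:  v_{0} + v_{2} = v_{1}  ⇒ sig = [2:1]
  • {1,2}:  v_{1} + v_{2} = v_{5}  ⇒ sig = [2:1]
  • {1,4}:  v_{1} + v_{4} = v_{2}  ⇒ sig = [2:1]
  • {2,3}:  v_{2} + v_{3} = v_{4}  ⇒ sig = [2:1]
  • {3,5}:  v_{3} + v_{5} = v_{2}  ⇒ sig = [2:1]
  • {3,6}:  v_{3} + v_{6} = v_{0}  ⇒ sig = [2:1]
  • {4,6}:  v_{4} + v_{6} = v_{1}  ⇒ sig = [2:1]
  • {0,5}:  v_{0} + v_{5} = 2·v_{1}  ⇒ sig = [2:2]
  • {2,6}:  v_{2} + v_{6} = 2·v_{1}  ⇒ sig = [2:2]
  • {4,5}:  v_{4} + v_{5} = 2·v_{2}  ⇒ sig = [2:2]
  • {5,6}:  v_{5} + v_{6} = 3·v_{1}  ⇒ sig = [2:3]

Sorted signature multiset PRS(X):
    |P|=2: 14 collections, coeffs (), (), (1), (1), (1), (1), (1), (1), (1), (1), (2), (2), (2), (3)


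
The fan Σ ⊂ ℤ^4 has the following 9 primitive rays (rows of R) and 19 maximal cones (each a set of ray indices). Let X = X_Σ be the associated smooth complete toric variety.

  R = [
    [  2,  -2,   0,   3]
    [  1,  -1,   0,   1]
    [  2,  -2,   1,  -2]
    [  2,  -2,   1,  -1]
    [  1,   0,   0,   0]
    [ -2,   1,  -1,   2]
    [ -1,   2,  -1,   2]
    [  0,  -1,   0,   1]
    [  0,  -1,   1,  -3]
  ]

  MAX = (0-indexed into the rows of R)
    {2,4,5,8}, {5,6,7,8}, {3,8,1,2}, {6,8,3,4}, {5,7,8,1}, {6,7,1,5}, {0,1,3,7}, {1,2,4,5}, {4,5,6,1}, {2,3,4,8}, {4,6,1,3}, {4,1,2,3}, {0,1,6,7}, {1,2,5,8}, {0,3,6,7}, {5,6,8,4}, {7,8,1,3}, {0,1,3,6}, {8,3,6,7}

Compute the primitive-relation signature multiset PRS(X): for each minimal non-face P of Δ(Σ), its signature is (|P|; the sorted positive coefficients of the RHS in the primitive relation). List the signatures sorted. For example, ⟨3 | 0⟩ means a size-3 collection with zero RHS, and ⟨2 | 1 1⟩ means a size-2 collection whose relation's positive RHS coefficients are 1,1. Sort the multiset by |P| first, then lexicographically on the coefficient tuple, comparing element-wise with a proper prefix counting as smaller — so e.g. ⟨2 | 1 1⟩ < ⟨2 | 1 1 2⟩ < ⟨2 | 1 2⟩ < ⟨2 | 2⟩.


Δ(Σ) — 9 vertices, 11 min non-faces:

  • {2,6}:  v_{2} + v_{6} = v_{4} ; sig = ⟨2 | 1⟩
  • {3,5}:  v_{3} + v_{5} = v_{7} ; sig = ⟨2 | 1⟩
  • {4,7}:  v_{4} + v_{7} = v_{1} ; sig = ⟨2 | 1⟩
  • {0,8}:  v_{0} + v_{8} = v_{3} + v_{7} ; sig = ⟨2 | 1 1⟩
  • {0,4}:  v_{0} + v_{4} = 2·v_{1} + v_{3} + v_{6} ; sig = ⟨2 | 1 1 2⟩
  • {0,5}:  v_{0} + v_{5} = v_{1} + v_{6} + 2·v_{7} ; sig = ⟨2 | 1 1 2⟩
  • {0,2}:  v_{0} + v_{2} = 2·v_{1} + v_{3} ; sig = ⟨2 | 1 2⟩
  • {2,7}:  v_{2} + v_{7} = 2·v_{1} + v_{8} ; sig = ⟨2 | 1 2⟩
  • {1,6,8}:  v_{1} + v_{6} + v_{8} = 0 ; sig = ⟨3 | 0⟩
  • {1,4,8}:  v_{1} + v_{4} + v_{8} = v_{2} ; sig = ⟨3 | 1⟩
  • {1,3,6,7}:  v_{1} + v_{3} + v_{6} + v_{7} = v_{0} ; sig = ⟨4 | 1⟩

Hence PRS(X_Σ) =
{ ⟨2 | 1⟩ ×3,  ⟨2 | 1 1⟩,  ⟨2 | 1 1 2⟩ ×2,  ⟨2 | 1 2⟩ ×2,  ⟨3 | 0⟩,  ⟨3 | 1⟩,  ⟨4 | 1⟩ }


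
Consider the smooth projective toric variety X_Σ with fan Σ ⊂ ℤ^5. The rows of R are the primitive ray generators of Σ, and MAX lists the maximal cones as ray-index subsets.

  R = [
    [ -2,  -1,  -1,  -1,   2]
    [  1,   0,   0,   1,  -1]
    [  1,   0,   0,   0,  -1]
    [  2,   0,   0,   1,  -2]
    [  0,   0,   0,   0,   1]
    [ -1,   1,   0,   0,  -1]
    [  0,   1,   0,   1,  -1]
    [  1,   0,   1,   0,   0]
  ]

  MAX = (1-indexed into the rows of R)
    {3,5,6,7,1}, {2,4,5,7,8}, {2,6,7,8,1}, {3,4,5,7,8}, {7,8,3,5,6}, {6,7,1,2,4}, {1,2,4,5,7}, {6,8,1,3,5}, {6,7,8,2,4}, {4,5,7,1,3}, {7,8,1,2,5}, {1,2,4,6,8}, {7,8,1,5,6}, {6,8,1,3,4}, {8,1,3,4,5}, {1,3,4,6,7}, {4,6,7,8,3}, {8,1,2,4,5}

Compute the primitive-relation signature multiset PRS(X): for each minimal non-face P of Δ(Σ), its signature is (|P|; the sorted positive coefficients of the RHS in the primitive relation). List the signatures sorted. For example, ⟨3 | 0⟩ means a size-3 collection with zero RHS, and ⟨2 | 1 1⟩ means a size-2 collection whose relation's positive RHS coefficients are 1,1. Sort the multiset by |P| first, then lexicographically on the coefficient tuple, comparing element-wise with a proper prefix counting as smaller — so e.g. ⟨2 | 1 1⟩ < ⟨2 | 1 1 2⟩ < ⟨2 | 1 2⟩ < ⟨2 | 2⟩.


Δ(Σ) — 8 vertices, 5 min non-faces:

  • {2,3}:  v_{2} + v_{3} = v_{4}  so sig = ⟨2 | 1⟩
  • {2,5,6}:  v_{2} + v_{5} + v_{6} = v_{7}  so sig = ⟨3 | 1⟩
  • {4,5,6}:  v_{4} + v_{5} + v_{6} = v_{3} + v_{7}  so sig = ⟨3 | 1 1⟩
  • {1,3,7,8}:  v_{1} + v_{3} + v_{7} + v_{8} = 0  so sig = ⟨4 | 0⟩
  • {1,4,7,8}:  v_{1} + v_{4} + v_{7} + v_{8} = v_{2}  so sig = ⟨4 | 1⟩

Signatures (|P|; sorted positive RHS coefficients), sorted:
    ⟨2 | 1⟩
    ⟨3 | 1⟩
    ⟨3 | 1 1⟩
    ⟨4 | 0⟩
    ⟨4 | 1⟩


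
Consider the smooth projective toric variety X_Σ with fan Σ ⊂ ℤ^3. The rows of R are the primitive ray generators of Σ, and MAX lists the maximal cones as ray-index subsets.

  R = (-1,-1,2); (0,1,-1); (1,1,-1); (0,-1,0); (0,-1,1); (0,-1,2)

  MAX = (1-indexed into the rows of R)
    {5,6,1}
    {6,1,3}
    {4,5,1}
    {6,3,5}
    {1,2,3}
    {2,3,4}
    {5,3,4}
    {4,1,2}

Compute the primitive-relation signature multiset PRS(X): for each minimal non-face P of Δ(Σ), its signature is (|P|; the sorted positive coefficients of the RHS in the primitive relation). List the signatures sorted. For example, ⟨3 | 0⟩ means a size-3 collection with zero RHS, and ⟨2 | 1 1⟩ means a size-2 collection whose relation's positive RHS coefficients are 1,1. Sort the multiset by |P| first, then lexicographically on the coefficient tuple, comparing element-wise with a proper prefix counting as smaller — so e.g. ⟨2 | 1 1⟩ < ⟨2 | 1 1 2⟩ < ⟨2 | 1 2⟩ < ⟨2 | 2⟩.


Σ has 5 primitive collections:

  {2,5}:  v_{2} + v_{5} = 0  ⇒ sig = ⟨2 | 0⟩
  {2,6}:  v_{2} + v_{6} = v_{1} + v_{3}  ⇒ sig = ⟨2 | 1 1⟩
  {4,6}:  v_{4} + v_{6} = 2·v_{5}  ⇒ sig = ⟨2 | 2⟩
  {1,3,4}:  v_{1} + v_{3} + v_{4} = v_{5}  ⇒ sig = ⟨3 | 1⟩
  {1,3,5}:  v_{1} + v_{3} + v_{5} = v_{6}  ⇒ sig = ⟨3 | 1⟩

so the primitive-relation signature multiset is
    |P|=2: 3 collections, coeffs (), (1,1), (2)
    |P|=3: 2 collections, coeffs (1), (1)


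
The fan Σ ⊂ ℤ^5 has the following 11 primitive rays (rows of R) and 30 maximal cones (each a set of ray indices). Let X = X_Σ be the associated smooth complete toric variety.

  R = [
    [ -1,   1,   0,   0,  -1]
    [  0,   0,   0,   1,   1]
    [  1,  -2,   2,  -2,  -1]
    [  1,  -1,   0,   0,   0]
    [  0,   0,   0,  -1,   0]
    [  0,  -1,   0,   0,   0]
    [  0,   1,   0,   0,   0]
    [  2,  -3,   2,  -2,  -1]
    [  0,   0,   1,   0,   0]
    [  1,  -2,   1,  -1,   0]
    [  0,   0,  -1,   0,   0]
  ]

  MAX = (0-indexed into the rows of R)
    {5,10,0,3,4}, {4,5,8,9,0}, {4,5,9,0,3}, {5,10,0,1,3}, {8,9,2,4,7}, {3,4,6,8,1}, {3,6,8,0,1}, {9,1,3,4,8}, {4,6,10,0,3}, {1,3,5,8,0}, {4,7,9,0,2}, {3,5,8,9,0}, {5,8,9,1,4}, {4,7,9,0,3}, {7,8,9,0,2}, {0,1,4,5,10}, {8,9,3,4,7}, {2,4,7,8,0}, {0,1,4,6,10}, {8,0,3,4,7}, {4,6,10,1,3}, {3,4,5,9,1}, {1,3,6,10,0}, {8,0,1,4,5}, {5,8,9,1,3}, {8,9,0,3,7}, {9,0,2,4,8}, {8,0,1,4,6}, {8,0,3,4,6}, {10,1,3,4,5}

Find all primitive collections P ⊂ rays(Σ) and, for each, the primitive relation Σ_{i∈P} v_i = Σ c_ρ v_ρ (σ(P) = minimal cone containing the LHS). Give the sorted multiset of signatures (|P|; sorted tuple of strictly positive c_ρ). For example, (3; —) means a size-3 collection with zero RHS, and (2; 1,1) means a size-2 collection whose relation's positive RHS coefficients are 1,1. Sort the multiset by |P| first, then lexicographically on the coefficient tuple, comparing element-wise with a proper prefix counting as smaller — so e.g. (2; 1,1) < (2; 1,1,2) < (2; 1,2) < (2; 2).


Δ(Σ) — 11 vertices, 18 min non-faces:

  P = {5,6}:  v_{5} + v_{6} = 0 — sig = (2; —)
  P = {8,10}:  v_{8} + v_{10} = 0 — sig = (2; —)
  P = {2,3}:  v_{2} + v_{3} = v_{7} — sig = (2; 1)
  P = {1,2}:  v_{1} + v_{2} = v_{8} + v_{9} — sig = (2; 1,1)
  P = {1,7}:  v_{1} + v_{7} = v_{3} + v_{8} + v_{9} — sig = (2; 1,1,1)
  P = {6,9}:  v_{6} + v_{9} = v_{3} + v_{4} + v_{8} — sig = (2; 1,1,1)
  P = {9,10}:  v_{9} + v_{10} = v_{3} + v_{4} + v_{5} — sig = (2; 1,1,1)
  P = {2,10}:  v_{2} + v_{10} = v_{0} + v_{3} + v_{4} + v_{9} — sig = (2; 1,1,1,1)
  P = {7,10}:  v_{7} + v_{10} = v_{0} + 2·v_{3} + v_{4} + v_{9} — sig = (2; 1,1,1,2)
  P = {5,7}:  v_{5} + v_{7} = v_{0} + v_{3} + 2·v_{9} — sig = (2; 1,1,2)
  P = {2,5}:  v_{2} + v_{5} = v_{0} + 2·v_{9} — sig = (2; 1,2)
  P = {2,6}:  v_{2} + v_{6} = v_{0} + 2·v_{3} + 2·v_{4} + 2·v_{8} — sig = (2; 1,2,2,2)
  P = {6,7}:  v_{6} + v_{7} = v_{0} + 3·v_{3} + 2·v_{4} + 2·v_{8} — sig = (2; 1,2,2,3)
  P = {0,1,9}:  v_{0} + v_{1} + v_{9} = v_{5} + v_{8} — sig = (3; 1,1)
  P = {0,1,3,4}:  v_{0} + v_{1} + v_{3} + v_{4} = 0 — sig = (4; —)
  P = {3,4,5,8}:  v_{3} + v_{4} + v_{5} + v_{8} = v_{9} — sig = (4; 1)
  P = {0,3,4,8,9}:  v_{0} + v_{3} + v_{4} + v_{8} + v_{9} = v_{2} — sig = (5; 1)
  P = {0,4,7,8,9}:  v_{0} + v_{4} + v_{7} + v_{8} + v_{9} = 2·v_{2} — sig = (5; 2)

so the primitive-relation signature multiset is
[(2; —), (2; —), (2; 1), (2; 1,1), (2; 1,1,1), (2; 1,1,1), (2; 1,1,1), (2; 1,1,1,1), (2; 1,1,1,2), (2; 1,1,2), (2; 1,2), (2; 1,2,2,2), (2; 1,2,2,3), (3; 1,1), (4; —), (4; 1), (5; 1), (5; 2)]


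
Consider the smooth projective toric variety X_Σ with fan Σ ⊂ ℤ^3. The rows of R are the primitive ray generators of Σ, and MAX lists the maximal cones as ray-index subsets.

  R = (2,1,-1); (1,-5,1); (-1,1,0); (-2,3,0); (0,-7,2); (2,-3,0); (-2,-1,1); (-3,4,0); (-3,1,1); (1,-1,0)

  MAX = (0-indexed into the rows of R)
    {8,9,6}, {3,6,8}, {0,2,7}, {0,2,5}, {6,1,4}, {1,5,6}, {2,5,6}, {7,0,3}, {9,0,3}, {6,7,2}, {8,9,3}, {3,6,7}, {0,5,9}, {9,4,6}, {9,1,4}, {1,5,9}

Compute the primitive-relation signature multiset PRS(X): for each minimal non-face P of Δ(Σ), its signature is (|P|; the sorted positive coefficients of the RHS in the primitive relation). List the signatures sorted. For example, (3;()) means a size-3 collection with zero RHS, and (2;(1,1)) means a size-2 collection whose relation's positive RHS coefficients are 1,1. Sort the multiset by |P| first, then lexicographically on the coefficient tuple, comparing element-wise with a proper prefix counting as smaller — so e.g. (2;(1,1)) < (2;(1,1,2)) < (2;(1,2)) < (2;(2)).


Primitive collections (24):

  {0,6}:  v_{0} + v_{6} = 0  so sig = (2;())
  {2,9}:  v_{2} + v_{9} = 0  so sig = (2;())
  {3,5}:  v_{3} + v_{5} = 0  so sig = (2;())
  {1,7}:  v_{1} + v_{7} = v_{6}  so sig = (2;(1))
  {2,3}:  v_{2} + v_{3} = v_{7}  so sig = (2;(1))
  {5,7}:  v_{5} + v_{7} = v_{2}  so sig = (2;(1))
  {7,9}:  v_{7} + v_{9} = v_{3}  so sig = (2;(1))
  {0,1}:  v_{0} + v_{1} = v_{5} + v_{9}  so sig = (2;(1,1))
  {0,4}:  v_{0} + v_{4} = v_{1} + v_{9}  so sig = (2;(1,1))
  {0,8}:  v_{0} + v_{8} = v_{3} + v_{9}  so sig = (2;(1,1))
  {1,2}:  v_{1} + v_{2} = v_{5} + v_{6}  so sig = (2;(1,1))
  {1,3}:  v_{1} + v_{3} = v_{6} + v_{9}  so sig = (2;(1,1))
  {2,4}:  v_{2} + v_{4} = v_{1} + v_{6}  so sig = (2;(1,1))
  {2,8}:  v_{2} + v_{8} = v_{3} + v_{6}  so sig = (2;(1,1))
  {5,8}:  v_{5} + v_{8} = v_{6} + v_{9}  so sig = (2;(1,1))
  {4,7}:  v_{4} + v_{7} = 2·v_{6} + v_{9}  so sig = (2;(1,2))
  {7,8}:  v_{7} + v_{8} = 2·v_{3} + v_{6}  so sig = (2;(1,2))
  {4,5}:  v_{4} + v_{5} = 2·v_{1}  so sig = (2;(2))
  {1,8}:  v_{1} + v_{8} = 2·v_{6} + 2·v_{9}  so sig = (2;(2,2))
  {3,4}:  v_{3} + v_{4} = 2·v_{6} + 2·v_{9}  so sig = (2;(2,2))
  {4,8}:  v_{4} + v_{8} = 3·v_{6} + 3·v_{9}  so sig = (2;(3,3))
  {1,6,9}:  v_{1} + v_{6} + v_{9} = v_{4}  so sig = (3;(1))
  {3,6,9}:  v_{3} + v_{6} + v_{9} = v_{8}  so sig = (3;(1))
  {5,6,9}:  v_{5} + v_{6} + v_{9} = v_{1}  so sig = (3;(1))

Signatures (|P|; sorted positive RHS coefficients), sorted:
{ (2;()) ×3,  (2;(1)) ×4,  (2;(1,1)) ×8,  (2;(1,2)) ×2,  (2;(2)),  (2;(2,2)) ×2,  (2;(3,3)),  (3;(1)) ×3 }


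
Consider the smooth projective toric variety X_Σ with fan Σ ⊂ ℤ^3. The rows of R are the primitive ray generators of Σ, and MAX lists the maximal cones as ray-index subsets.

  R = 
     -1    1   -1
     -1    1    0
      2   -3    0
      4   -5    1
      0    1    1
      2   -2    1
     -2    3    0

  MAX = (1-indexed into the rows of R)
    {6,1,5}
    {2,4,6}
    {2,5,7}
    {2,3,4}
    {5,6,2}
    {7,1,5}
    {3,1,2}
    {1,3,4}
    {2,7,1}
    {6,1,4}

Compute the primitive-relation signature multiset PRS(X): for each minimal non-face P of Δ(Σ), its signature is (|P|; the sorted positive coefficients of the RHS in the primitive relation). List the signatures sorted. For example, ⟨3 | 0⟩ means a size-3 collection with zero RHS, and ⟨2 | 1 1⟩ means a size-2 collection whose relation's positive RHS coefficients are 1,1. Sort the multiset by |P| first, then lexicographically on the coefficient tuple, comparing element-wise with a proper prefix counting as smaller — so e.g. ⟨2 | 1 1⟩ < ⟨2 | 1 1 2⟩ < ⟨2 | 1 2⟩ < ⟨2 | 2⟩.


9 minimal non-faces of Δ(Σ) (on 7 rays):

  {3,7}:  v_{3} + v_{7} = 0  so sig = ⟨2 | 0⟩
  {3,5}:  v_{3} + v_{5} = v_{6}  so sig = ⟨2 | 1⟩
  {3,6}:  v_{3} + v_{6} = v_{4}  so sig = ⟨2 | 1⟩
  {4,7}:  v_{4} + v_{7} = v_{6}  so sig = ⟨2 | 1⟩
  {6,7}:  v_{6} + v_{7} = v_{5}  so sig = ⟨2 | 1⟩
  {4,5}:  v_{4} + v_{5} = 2·v_{6}  so sig = ⟨2 | 2⟩
  {1,2,6}:  v_{1} + v_{2} + v_{6} = 0  so sig = ⟨3 | 0⟩
  {1,2,4}:  v_{1} + v_{2} + v_{4} = v_{3}  so sig = ⟨3 | 1⟩
  {1,2,5}:  v_{1} + v_{2} + v_{5} = v_{7}  so sig = ⟨3 | 1⟩

so the primitive-relation signature multiset is
    ⟨2 | 0⟩
    ⟨2 | 1⟩
    ⟨2 | 1⟩
    ⟨2 | 1⟩
    ⟨2 | 1⟩
    ⟨2 | 2⟩
    ⟨3 | 0⟩
    ⟨3 | 1⟩
    ⟨3 | 1⟩


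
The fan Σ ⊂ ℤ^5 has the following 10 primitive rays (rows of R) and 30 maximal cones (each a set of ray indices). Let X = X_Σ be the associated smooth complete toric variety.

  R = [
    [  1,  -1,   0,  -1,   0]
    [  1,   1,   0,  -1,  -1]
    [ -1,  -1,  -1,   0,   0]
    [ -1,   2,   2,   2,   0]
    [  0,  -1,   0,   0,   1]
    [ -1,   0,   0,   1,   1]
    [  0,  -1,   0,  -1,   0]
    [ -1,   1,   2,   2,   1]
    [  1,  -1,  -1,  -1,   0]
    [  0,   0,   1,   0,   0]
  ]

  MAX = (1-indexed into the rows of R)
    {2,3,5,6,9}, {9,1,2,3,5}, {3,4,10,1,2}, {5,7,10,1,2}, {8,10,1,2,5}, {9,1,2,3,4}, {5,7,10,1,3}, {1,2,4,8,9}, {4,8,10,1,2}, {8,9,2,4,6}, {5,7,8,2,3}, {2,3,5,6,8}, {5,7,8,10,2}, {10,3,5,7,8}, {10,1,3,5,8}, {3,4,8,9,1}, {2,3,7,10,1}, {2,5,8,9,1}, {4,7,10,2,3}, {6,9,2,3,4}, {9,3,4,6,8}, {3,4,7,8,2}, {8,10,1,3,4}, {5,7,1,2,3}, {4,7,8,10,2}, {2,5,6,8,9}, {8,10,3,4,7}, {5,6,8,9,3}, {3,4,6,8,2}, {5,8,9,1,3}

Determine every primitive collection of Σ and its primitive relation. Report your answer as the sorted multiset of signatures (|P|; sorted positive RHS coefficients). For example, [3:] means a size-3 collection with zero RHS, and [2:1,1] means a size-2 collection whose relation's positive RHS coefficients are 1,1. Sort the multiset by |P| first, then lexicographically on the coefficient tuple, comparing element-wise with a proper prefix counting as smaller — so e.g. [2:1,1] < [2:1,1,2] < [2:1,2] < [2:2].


Minimal non-faces — 12 found among 10 rays, 30 max cones:

  P={1,6}:  v_{1} + v_{6} = v_{5}  ⇒ sig = [2:1]
  P={4,5}:  v_{4} + v_{5} = v_{8}  ⇒ sig = [2:1]
  P={9,10}:  v_{9} + v_{10} = v_{1}  ⇒ sig = [2:1]
  P={6,10}:  v_{6} + v_{10} = v_{2} + v_{3} + v_{5} + v_{8}  ⇒ sig = [2:1,1,1,1]
  P={7,9}:  v_{7} + v_{9} = v_{1} + v_{2} + v_{3} + v_{5}  ⇒ sig = [2:1,1,1,1]
  P={6,7}:  v_{6} + v_{7} = 2·v_{2} + 2·v_{3} + 2·v_{5} + v_{8}  ⇒ sig = [2:1,2,2,2]
  P={1,7,8}:  v_{1} + v_{7} + v_{8} = v_{5} + 2·v_{10}  ⇒ sig = [3:1,2]
  P={1,4,7}:  v_{1} + v_{4} + v_{7} = 2·v_{10}  ⇒ sig = [3:2]
  P={2,3,8,9}:  v_{2} + v_{3} + v_{8} + v_{9} = 0  ⇒ sig = [4:]
  P={1,2,3,8}:  v_{1} + v_{2} + v_{3} + v_{8} = v_{10}  ⇒ sig = [4:1]
  P={2,3,5,10}:  v_{2} + v_{3} + v_{5} + v_{10} = v_{7}  ⇒ sig = [4:1]
  P={2,3,8,10}:  v_{2} + v_{3} + v_{8} + v_{10} = v_{4} + v_{7}  ⇒ sig = [4:1,1]

Signatures (|P|; sorted positive RHS coefficients), sorted:
{ [2:1] ×3,  [2:1,1,1,1] ×2,  [2:1,2,2,2],  [3:1,2],  [3:2],  [4:],  [4:1] ×2,  [4:1,1] }


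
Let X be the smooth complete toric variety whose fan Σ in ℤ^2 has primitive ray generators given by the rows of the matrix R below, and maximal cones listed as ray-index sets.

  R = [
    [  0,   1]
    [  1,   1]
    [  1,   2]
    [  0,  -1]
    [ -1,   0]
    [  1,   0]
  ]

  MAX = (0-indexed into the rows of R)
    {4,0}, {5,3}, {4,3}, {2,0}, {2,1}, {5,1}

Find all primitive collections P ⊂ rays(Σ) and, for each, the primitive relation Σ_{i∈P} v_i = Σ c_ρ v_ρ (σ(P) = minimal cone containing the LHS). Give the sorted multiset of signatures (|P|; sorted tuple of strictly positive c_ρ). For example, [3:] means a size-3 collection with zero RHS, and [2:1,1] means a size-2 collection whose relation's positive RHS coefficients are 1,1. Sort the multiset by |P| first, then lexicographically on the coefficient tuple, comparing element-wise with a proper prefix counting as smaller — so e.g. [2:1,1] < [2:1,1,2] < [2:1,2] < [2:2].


The 9 primitive collections of Σ (r=6, n=2):

  {0,3}:  v_{0} + v_{3} = 0  ⇒ sig = [2:]
  {4,5}:  v_{4} + v_{5} = 0  ⇒ sig = [2:]
  {0,1}:  v_{0} + v_{1} = v_{2}  ⇒ sig = [2:1]
  {0,5}:  v_{0} + v_{5} = v_{1}  ⇒ sig = [2:1]
  {1,3}:  v_{1} + v_{3} = v_{5}  ⇒ sig = [2:1]
  {1,4}:  v_{1} + v_{4} = v_{0}  ⇒ sig = [2:1]
  {2,3}:  v_{2} + v_{3} = v_{1}  ⇒ sig = [2:1]
  {2,4}:  v_{2} + v_{4} = 2·v_{0}  ⇒ sig = [2:2]
  {2,5}:  v_{2} + v_{5} = 2·v_{1}  ⇒ sig = [2:2]

so the primitive-relation signature multiset is
    |P|=2: 9 collections, coeffs (), (), (1), (1), (1), (1), (1), (2), (2)


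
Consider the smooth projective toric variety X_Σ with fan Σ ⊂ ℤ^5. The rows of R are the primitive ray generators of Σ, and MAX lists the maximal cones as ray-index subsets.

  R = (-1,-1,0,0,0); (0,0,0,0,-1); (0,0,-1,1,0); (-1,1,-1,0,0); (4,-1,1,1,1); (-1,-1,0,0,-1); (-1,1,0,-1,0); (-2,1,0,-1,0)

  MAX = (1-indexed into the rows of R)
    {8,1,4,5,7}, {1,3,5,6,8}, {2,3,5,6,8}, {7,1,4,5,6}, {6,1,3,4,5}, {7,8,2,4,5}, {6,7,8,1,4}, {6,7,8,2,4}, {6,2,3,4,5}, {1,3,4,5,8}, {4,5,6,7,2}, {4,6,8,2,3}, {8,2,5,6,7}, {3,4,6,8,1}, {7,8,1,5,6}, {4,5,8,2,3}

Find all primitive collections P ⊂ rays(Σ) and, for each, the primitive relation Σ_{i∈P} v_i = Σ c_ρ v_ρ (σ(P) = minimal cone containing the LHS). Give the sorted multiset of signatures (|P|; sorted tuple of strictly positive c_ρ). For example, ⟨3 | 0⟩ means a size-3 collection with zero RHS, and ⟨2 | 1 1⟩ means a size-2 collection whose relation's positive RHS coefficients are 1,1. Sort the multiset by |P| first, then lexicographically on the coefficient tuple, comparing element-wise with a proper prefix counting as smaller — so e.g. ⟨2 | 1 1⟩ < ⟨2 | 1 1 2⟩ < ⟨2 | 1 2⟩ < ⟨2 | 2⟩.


3 collections generate NE(X_Σ); each relation:

  • {1,2}:  v_{1} + v_{2} = v_{6} — sig = ⟨2 | 1⟩
  • {3,7}:  v_{3} + v_{7} = v_{4} — sig = ⟨2 | 1⟩
  • {4,5,6,8}:  v_{4} + v_{5} + v_{6} + v_{8} = 0 — sig = ⟨4 | 0⟩

Sorted signature multiset PRS(X):
    |P|=2: 2 collections, coeffs (1), (1)
    |P|=4: 1 collection, coeffs ()


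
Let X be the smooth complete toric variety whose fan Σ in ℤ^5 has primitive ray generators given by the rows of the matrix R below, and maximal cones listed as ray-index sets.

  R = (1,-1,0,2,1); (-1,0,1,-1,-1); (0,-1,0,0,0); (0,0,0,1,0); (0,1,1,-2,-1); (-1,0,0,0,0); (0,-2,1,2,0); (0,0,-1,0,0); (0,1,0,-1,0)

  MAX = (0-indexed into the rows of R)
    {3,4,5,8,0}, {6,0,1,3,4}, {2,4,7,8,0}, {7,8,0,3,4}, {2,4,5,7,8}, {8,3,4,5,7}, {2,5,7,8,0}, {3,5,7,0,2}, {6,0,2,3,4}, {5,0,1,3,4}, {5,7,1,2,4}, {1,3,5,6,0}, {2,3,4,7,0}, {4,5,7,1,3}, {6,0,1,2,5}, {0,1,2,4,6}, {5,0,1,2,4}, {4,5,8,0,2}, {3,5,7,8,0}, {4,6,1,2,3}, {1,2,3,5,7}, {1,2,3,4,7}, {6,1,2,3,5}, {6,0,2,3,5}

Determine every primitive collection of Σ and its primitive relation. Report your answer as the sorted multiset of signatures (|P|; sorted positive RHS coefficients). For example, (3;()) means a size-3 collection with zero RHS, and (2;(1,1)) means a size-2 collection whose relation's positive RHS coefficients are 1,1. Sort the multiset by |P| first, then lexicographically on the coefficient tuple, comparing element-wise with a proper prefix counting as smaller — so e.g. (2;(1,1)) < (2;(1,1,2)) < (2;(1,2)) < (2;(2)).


|primitive collections| = 9. Relations:

  • {1,8}:  v_{1} + v_{8} = v_{4} + v_{5}  ⇒ sig = (2;(1,1))
  • {6,8}:  v_{6} + v_{8} = v_{0} + v_{1}  ⇒ sig = (2;(1,1))
  • {6,7}:  v_{6} + v_{7} = 2·v_{2} + 2·v_{3}  ⇒ sig = (2;(2,2))
  • {2,3,8}:  v_{2} + v_{3} + v_{8} = 0  ⇒ sig = (3;())
  • {0,1,7}:  v_{0} + v_{1} + v_{7} = v_{2} + v_{3}  ⇒ sig = (3;(1,1))
  • {4,5,6}:  v_{4} + v_{5} + v_{6} = v_{0} + 2·v_{1}  ⇒ sig = (3;(1,2))
  • {0,4,5,7}:  v_{0} + v_{4} + v_{5} + v_{7} = 0  ⇒ sig = (4;())
  • {0,1,2,3}:  v_{0} + v_{1} + v_{2} + v_{3} = v_{6}  ⇒ sig = (4;(1))
  • {2,3,4,5}:  v_{2} + v_{3} + v_{4} + v_{5} = v_{1}  ⇒ sig = (4;(1))

so the primitive-relation signature multiset is
    |P|=2: 3 collections, coeffs (1,1), (1,1), (2,2)
    |P|=3: 3 collections, coeffs (), (1,1), (1,2)
    |P|=4: 3 collections, coeffs (), (1), (1)


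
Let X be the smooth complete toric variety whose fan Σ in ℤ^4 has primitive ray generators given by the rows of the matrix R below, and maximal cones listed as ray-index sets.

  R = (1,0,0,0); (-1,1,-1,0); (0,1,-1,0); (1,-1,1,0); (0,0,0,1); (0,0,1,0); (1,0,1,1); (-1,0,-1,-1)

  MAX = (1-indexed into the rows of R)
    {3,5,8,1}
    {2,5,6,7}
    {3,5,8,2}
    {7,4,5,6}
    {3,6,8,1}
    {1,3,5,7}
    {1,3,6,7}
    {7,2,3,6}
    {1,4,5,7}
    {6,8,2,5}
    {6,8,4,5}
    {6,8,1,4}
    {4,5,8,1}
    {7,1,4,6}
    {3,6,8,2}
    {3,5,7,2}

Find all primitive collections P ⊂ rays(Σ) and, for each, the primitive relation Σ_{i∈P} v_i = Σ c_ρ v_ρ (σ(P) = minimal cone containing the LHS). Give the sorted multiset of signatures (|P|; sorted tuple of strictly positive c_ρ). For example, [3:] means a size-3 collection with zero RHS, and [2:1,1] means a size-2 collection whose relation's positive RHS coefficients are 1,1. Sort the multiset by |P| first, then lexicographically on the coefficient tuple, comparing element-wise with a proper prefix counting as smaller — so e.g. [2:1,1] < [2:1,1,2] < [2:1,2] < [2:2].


|primitive collections| = 6. Relations:

  P = {2,4}:  v_{2} + v_{4} = 0 — sig = [2:]
  P = {7,8}:  v_{7} + v_{8} = 0 — sig = [2:]
  P = {1,2}:  v_{1} + v_{2} = v_{3} — sig = [2:1]
  P = {3,4}:  v_{3} + v_{4} = v_{1} — sig = [2:1]
  P = {1,5,6}:  v_{1} + v_{5} + v_{6} = v_{7} — sig = [3:1]
  P = {3,5,6}:  v_{3} + v_{5} + v_{6} = v_{2} + v_{7} — sig = [3:1,1]

Signatures (|P|; sorted positive RHS coefficients), sorted:
[[2:], [2:], [2:1], [2:1], [3:1], [3:1,1]]


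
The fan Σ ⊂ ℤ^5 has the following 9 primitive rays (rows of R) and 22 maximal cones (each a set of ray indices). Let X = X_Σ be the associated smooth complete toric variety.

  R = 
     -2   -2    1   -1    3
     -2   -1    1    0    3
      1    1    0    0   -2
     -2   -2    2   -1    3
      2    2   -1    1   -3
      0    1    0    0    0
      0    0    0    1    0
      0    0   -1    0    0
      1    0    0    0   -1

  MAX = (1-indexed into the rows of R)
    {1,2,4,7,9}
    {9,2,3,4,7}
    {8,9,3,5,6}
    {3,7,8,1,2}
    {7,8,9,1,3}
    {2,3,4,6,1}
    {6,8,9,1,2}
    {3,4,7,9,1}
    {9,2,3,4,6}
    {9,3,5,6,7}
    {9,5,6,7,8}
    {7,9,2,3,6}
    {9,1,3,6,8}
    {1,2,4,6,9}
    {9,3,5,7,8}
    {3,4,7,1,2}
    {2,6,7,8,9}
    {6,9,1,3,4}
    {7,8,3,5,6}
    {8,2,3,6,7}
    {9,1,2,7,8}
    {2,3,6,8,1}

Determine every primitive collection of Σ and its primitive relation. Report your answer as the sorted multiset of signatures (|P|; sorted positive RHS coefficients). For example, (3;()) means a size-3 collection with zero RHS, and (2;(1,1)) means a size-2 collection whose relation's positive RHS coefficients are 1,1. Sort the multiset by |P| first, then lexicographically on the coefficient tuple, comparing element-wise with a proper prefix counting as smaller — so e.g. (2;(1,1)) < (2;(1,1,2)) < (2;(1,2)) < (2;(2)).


9 minimal non-faces of Δ(Σ) (on 9 rays):

  P = {1,5}:  v_{1} + v_{5} = 0 — sig = (2;())
  P = {4,8}:  v_{4} + v_{8} = v_{1} — sig = (2;(1))
  P = {2,5}:  v_{2} + v_{5} = v_{6} + v_{7} — sig = (2;(1,1))
  P = {4,5}:  v_{4} + v_{5} = v_{2} + v_{3} + v_{9} — sig = (2;(1,1,1))
  P = {1,6,7}:  v_{1} + v_{6} + v_{7} = v_{2} — sig = (3;(1))
  P = {4,6,7}:  v_{4} + v_{6} + v_{7} = 2·v_{2} + v_{3} + v_{9} — sig = (3;(1,1,2))
  P = {2,3,8,9}:  v_{2} + v_{3} + v_{8} + v_{9} = 0 — sig = (4;())
  P = {1,2,3,9}:  v_{1} + v_{2} + v_{3} + v_{9} = v_{4} — sig = (4;(1))
  P = {3,6,7,8,9}:  v_{3} + v_{6} + v_{7} + v_{8} + v_{9} = v_{5} — sig = (5;(1))

so the primitive-relation signature multiset is
    |P|=2: 4 collections, coeffs (), (1), (1,1), (1,1,1)
    |P|=3: 2 collections, coeffs (1), (1,1,2)
    |P|=4: 2 collections, coeffs (), (1)
    |P|=5: 1 collection, coeffs (1)


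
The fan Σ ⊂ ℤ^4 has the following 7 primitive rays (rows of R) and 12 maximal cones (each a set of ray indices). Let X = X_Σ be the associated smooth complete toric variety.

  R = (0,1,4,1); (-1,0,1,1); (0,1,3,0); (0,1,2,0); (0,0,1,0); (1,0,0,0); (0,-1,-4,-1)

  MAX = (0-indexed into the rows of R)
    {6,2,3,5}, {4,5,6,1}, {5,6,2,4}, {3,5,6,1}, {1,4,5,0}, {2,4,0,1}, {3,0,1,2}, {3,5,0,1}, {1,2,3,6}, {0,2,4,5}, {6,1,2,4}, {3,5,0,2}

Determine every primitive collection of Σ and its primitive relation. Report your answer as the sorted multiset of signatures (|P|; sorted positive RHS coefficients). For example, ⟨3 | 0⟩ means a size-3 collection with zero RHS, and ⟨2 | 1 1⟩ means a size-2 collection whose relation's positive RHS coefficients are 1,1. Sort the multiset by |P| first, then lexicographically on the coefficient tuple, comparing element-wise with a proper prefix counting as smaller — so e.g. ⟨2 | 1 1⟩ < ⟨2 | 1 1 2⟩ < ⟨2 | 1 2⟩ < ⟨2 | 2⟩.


|primitive collections| = 3. Relations:

  P={0,6}:  v_{0} + v_{6} = 0 ; sig = ⟨2 | 0⟩
  P={3,4}:  v_{3} + v_{4} = v_{2} ; sig = ⟨2 | 1⟩
  P={1,2,5}:  v_{1} + v_{2} + v_{5} = v_{0} ; sig = ⟨3 | 1⟩

Sorted signature multiset PRS(X):
    ⟨2 | 0⟩
    ⟨2 | 1⟩
    ⟨3 | 1⟩
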